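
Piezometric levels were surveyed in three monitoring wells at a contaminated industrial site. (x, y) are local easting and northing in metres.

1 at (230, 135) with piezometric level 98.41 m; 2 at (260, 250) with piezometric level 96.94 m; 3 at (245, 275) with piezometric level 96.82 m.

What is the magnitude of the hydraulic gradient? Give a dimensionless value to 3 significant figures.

0.0139

Differences from 1: to 2 (Δx, Δy, Δh) = (30, 115, -1.47); to 3 = (15, 140, -1.59).
Solve a·Δx + b·Δy = Δh: det = 30·140 − 15·115 = 2475.
∂h/∂x = [(-1.47)·140 − (-1.59)·115] / 2475 = -0.009273
∂h/∂y = [30·(-1.59) − 15·(-1.47)] / 2475 = -0.01036
|∇h| = √(-0.009273² + -0.01036²) = 0.0139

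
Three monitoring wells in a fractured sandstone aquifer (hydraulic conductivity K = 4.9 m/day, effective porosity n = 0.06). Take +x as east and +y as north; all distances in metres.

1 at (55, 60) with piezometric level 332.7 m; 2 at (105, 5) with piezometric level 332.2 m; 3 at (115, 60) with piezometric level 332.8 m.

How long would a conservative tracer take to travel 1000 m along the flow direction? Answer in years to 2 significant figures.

3.1 years

Differences from 1: to 2 (Δx, Δy, Δh) = (50, -55, -0.5); to 3 = (60, 0, +0.1).
Determinant of the coordinate differences = 50·0 − 60·(-55) = 3300.
∂h/∂x = [(-0.5)·0 − (+0.1)·(-55)] / 3300 = +0.001667
∂h/∂y = [50·(+0.1) − 60·(-0.5)] / 3300 = +0.01061
|∇h| = √(0.001667² + 0.01061²) = 0.01074
Seepage velocity v = K·i/n = 4.9 × 0.01074 / 0.06 = 0.8771 m/day.
t = 1000 / 0.8771 = 1140 days = 3.12 years.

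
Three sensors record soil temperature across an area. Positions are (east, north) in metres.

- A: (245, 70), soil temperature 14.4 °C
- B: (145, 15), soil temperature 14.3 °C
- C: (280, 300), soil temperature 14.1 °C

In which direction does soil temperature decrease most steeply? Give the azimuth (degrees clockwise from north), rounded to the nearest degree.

Taking A as reference: B−A = (-100, -55, -0.1); C−A = (35, 230, -0.3).
Solve a·Δx + b·Δy = ΔT: det = (-100)·230 − 35·(-55) = -21075.
∂T/∂x = [(-0.1)·230 − (-0.3)·(-55)] / -21075 = +0.001874
∂T/∂y = [(-100)·(-0.3) − 35·(-0.1)] / -21075 = -0.001590
Steepest decrease is along −∇f: components (-0.001874 E, +0.001590 N).
Azimuth = atan2(-0.001874, +0.001590) = 310.3° ≈ 310°.

310°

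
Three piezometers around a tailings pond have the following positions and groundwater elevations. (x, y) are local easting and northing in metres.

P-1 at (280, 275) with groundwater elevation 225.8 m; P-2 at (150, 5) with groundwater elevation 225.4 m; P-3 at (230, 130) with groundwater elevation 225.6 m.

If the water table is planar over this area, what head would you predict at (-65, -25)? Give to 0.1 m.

225.2 m

Differences from P-1: to P-2 (Δx, Δy, Δh) = (-130, -270, -0.4); to P-3 = (-50, -145, -0.2).
Solve a·Δx + b·Δy = Δh: det = (-130)·(-145) − (-50)·(-270) = 5350.
∂h/∂x = [(-0.4)·(-145) − (-0.2)·(-270)] / 5350 = +0.0007477
∂h/∂y = [(-130)·(-0.2) − (-50)·(-0.4)] / 5350 = +0.001121
h(-65, -25) = 225.8 + (+0.0007477)·(-345) + (+0.001121)·(-300) = 225.8 -0.258 -0.336 = 225.206 m.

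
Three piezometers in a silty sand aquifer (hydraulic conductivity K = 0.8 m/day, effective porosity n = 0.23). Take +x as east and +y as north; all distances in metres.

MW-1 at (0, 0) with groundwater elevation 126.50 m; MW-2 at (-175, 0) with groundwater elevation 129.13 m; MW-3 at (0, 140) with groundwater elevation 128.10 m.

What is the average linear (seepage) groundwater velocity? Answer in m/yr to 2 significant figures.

24 m/yr

∂h/∂x = (129.13 − 126.50) / (-175 − 0) = -0.01503
∂h/∂y = (128.10 − 126.50) / (140 − 0) = +0.01143
|∇h| = √(-0.01503² + 0.01143²) = 0.01888
Seepage velocity v = K·i/n = 0.8 × 0.01888 / 0.23 = 0.06567 m/day = 23.99 m/yr.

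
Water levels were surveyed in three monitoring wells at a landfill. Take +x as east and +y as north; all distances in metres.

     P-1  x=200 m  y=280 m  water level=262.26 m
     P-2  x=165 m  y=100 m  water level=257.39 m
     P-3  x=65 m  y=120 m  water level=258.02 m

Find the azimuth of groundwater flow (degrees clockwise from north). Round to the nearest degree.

Three-point gradient (reference P-1): Δ to P-2 = (-35, -180, -4.87), Δ to P-3 = (-135, -160, -4.24).
∂h/∂x = -0.0008556, ∂h/∂y = +0.02722 (det = -18700).
Flow direction (−∇h) has components (+0.0008556 E, -0.02722 N).
Azimuth = atan2(E, N) = atan2(+0.0008556, -0.02722) = 178.2° ≈ 178°.

178°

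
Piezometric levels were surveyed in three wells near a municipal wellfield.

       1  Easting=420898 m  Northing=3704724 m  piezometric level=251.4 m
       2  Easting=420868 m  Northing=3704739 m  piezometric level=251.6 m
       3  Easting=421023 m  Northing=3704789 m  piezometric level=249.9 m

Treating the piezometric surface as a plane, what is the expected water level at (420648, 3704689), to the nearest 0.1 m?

253.9 m

Taking 1 as reference: 2−1 = (-30, 15, +0.2); 3−1 = (125, 65, -1.5).
Determinant of the coordinate differences = (-30)·65 − 125·15 = -3825.
∂h/∂x = [(+0.2)·65 − (-1.5)·15] / -3825 = -0.009281
∂h/∂y = [(-30)·(-1.5) − 125·(+0.2)] / -3825 = -0.005229
h(420648, 3704689) = 251.4 + (-0.009281)·(-250) + (-0.005229)·(-35) = 251.4 +2.320 +0.183 = 253.903 m.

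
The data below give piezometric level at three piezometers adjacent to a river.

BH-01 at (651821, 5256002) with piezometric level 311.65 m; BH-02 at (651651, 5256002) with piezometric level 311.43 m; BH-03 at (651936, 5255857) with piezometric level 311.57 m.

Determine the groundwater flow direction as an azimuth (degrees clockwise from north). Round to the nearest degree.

219°

With h = a·x + b·y + c and BH-01 as origin, the differences give:
  (-170)·a + 0·b = -0.22
  115·a + (-145)·b = -0.08
Eliminate b (×(-145) and ×0, subtract): 24650·a = 31.900 → a = ∂h/∂x = +0.001294
Back-substitute: b = ∂h/∂y = +0.001578.
Flow direction (−∇h) has components (-0.001294 E, -0.001578 N).
Azimuth = atan2(E, N) = atan2(-0.001294, -0.001578) = 219.4° ≈ 219°.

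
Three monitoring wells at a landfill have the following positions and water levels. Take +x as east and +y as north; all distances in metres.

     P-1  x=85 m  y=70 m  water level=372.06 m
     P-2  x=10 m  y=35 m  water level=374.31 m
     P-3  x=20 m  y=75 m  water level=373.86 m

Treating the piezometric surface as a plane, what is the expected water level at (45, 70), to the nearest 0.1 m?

373.2 m

Three-point gradient (reference P-1): Δ to P-2 = (-75, -35, +2.25), Δ to P-3 = (-65, 5, +1.80).
∂h/∂x = -0.02802, ∂h/∂y = -0.004245 (det = -2650).
h(45, 70) = 372.06 + (-0.02802)·(-40) + (-0.004245)·(0) = 372.06 +1.121 -0.000 = 373.181 m.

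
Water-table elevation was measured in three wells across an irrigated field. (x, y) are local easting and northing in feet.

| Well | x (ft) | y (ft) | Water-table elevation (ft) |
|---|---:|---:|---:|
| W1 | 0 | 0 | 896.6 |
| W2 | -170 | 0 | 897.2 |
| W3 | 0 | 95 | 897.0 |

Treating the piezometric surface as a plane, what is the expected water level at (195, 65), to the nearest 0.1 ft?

896.2 ft

∂h/∂x = (897.2 − 896.6) / (-170 − 0) = -0.003529
∂h/∂y = (897.0 − 896.6) / (95 − 0) = +0.004211
h(195, 65) = 896.6 + (-0.003529)·(195) + (+0.004211)·(65) = 896.6 -0.688 +0.274 = 896.185 ft.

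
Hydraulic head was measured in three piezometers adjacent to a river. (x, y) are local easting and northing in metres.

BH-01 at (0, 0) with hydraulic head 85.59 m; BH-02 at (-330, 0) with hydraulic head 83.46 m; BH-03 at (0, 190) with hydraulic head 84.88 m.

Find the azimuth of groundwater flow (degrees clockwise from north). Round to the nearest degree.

∂h/∂x = (83.46 − 85.59) / (-330 − 0) = +0.006455
∂h/∂y = (84.88 − 85.59) / (190 − 0) = -0.003737
Flow direction (−∇h) has components (-0.006455 E, +0.003737 N).
Azimuth = atan2(E, N) = atan2(-0.006455, +0.003737) = 300.1° ≈ 300°.

300°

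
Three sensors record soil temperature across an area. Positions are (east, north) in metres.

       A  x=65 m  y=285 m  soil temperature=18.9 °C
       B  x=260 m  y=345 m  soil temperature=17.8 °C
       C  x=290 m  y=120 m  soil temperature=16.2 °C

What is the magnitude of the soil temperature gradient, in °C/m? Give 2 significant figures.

0.0097 °C/m

With T = a·x + b·y + c and A as origin, the differences give:
  195·a + 60·b = -1.1
  225·a + (-165)·b = -2.7
Eliminate b (×(-165) and ×60, subtract): -45675·a = 343.50 → a = ∂T/∂x = -0.007521
Back-substitute: b = ∂T/∂y = +0.006108.
|∇f| = √(-0.007521² + 0.006108²) = 0.009689 °C/m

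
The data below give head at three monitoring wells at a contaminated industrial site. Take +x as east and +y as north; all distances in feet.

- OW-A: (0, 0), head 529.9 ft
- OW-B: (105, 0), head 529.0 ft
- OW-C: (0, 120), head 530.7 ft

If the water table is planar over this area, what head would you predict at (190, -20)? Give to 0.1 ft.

528.1 ft

∂h/∂x = (529.0 − 529.9) / (105 − 0) = -0.008571
∂h/∂y = (530.7 − 529.9) / (120 − 0) = +0.006667
h(190, -20) = 529.9 + (-0.008571)·(190) + (+0.006667)·(-20) = 529.9 -1.629 -0.133 = 528.138 ft.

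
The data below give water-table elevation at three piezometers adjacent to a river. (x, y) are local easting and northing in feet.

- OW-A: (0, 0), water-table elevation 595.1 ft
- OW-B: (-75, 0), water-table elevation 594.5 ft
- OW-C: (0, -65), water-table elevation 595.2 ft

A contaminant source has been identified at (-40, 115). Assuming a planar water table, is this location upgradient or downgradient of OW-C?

downgradient

∂h/∂x = (594.5 − 595.1) / (-75 − 0) = +0.008000
∂h/∂y = (595.2 − 595.1) / (-65 − 0) = -0.001538
Head at (-40, 115) = 595.1 + (+0.008000)·(-40) + (-0.001538)·(115) = 594.60 ft.
That is lower than the 595.2 ft at OW-C, so the point is downgradient.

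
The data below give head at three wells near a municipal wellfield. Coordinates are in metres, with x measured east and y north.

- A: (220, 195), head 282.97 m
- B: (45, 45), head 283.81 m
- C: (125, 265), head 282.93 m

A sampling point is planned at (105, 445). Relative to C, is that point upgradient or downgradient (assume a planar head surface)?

downgradient

With h = a·x + b·y + c and A as origin, the differences give:
  (-175)·a + (-150)·b = +0.84
  (-95)·a + 70·b = -0.04
Eliminate b (×70 and ×(-150), subtract): -26500·a = 52.800 → a = ∂h/∂x = -0.001992
Back-substitute: b = ∂h/∂y = -0.003275.
Head at (105, 445) = 282.97 + (-0.001992)·(-115) + (-0.003275)·(250) = 282.38 m.
That is lower than the 282.93 m at C, so the point is downgradient.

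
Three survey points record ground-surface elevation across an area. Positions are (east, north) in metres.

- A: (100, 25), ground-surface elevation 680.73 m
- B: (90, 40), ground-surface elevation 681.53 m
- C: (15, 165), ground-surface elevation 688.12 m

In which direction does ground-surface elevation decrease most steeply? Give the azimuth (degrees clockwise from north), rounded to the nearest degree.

With z = a·x + b·y + c and A as origin, the differences give:
  (-10)·a + 15·b = +0.80
  (-85)·a + 140·b = +7.39
Eliminate b (×140 and ×15, subtract): -125·a = 1.150 → a = ∂z/∂x = -0.009200
Back-substitute: b = ∂z/∂y = +0.04720.
Steepest decrease is along −∇f: components (+0.009200 E, -0.04720 N).
Azimuth = atan2(+0.009200, -0.04720) = 169.0° ≈ 169°.

169°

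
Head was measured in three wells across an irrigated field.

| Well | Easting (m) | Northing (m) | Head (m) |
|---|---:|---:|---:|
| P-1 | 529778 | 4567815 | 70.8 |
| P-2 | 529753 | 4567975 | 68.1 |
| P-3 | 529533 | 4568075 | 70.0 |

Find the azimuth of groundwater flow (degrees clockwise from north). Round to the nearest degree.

042°

Differences from P-1: to P-2 (Δx, Δy, Δh) = (-25, 160, -2.7); to P-3 = (-245, 260, -0.8).
Solve a·Δx + b·Δy = Δh: det = (-25)·260 − (-245)·160 = 32700.
∂h/∂x = [(-2.7)·260 − (-0.8)·160] / 32700 = -0.01755
∂h/∂y = [(-25)·(-0.8) − (-245)·(-2.7)] / 32700 = -0.01962
Flow direction (−∇h) has components (+0.01755 E, +0.01962 N).
Azimuth = atan2(E, N) = atan2(+0.01755, +0.01962) = 41.8° ≈ 042°.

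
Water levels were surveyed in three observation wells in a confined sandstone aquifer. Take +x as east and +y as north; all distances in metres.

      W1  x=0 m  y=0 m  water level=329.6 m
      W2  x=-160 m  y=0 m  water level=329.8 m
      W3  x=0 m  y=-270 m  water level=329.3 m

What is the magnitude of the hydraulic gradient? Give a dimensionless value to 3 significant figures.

∂h/∂x = (329.8 − 329.6) / (-160 − 0) = -0.001250
∂h/∂y = (329.3 − 329.6) / (-270 − 0) = +0.001111
|∇h| = √(-0.001250² + 0.001111²) = 0.001672

0.00167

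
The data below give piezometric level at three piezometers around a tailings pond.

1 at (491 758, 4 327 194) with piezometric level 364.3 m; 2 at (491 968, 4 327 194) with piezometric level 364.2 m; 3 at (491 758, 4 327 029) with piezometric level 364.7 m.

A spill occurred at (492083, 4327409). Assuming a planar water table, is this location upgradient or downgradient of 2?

downgradient

∂h/∂x = (364.2 − 364.3) / (491968 − 491758) = -0.0004762
∂h/∂y = (364.7 − 364.3) / (4327029 − 4327194) = -0.002424
Head at (492083, 4327409) = 364.3 + (-0.0004762)·(325) + (-0.002424)·(215) = 363.62 m.
That is lower than the 364.2 m at 2, so the point is downgradient.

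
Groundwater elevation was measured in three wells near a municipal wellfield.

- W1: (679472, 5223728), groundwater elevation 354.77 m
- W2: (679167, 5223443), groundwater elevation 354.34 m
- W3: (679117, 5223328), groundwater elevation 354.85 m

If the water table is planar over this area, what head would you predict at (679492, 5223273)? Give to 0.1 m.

358.8 m

With h = a·x + b·y + c and W1 as origin, the differences give:
  (-305)·a + (-285)·b = -0.43
  (-355)·a + (-400)·b = +0.08
Eliminate b (×(-400) and ×(-285), subtract): 20825·a = 194.800 → a = ∂h/∂x = +0.009354
Back-substitute: b = ∂h/∂y = -0.008502.
h(679492, 5223273) = 354.77 + (+0.009354)·(20) + (-0.008502)·(-455) = 354.77 +0.187 +3.868 = 358.825 m.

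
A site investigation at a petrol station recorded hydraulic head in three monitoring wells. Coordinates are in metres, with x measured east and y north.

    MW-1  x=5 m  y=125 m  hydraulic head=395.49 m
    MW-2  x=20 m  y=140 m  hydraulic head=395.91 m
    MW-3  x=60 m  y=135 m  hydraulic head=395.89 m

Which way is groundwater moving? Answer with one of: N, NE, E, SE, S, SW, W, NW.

With h = a·x + b·y + c and MW-1 as origin, the differences give:
  15·a + 15·b = +0.42
  55·a + 10·b = +0.40
Eliminate b (×10 and ×15, subtract): -675·a = -1.800 → a = ∂h/∂x = +0.002667
Back-substitute: b = ∂h/∂y = +0.02533.
Flow = −∇h = (-0.002667 east, -0.02533 north), which points south.

S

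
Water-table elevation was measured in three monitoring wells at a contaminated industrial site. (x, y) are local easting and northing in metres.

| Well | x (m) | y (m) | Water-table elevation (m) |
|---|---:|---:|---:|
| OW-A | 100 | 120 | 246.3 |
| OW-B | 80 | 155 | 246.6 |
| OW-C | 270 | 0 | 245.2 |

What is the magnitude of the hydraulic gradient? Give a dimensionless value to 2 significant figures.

Differences from OW-A: to OW-B (Δx, Δy, Δh) = (-20, 35, +0.3); to OW-C = (170, -120, -1.1).
Determinant of the coordinate differences = (-20)·(-120) − 170·35 = -3550.
∂h/∂x = [(+0.3)·(-120) − (-1.1)·35] / -3550 = -0.0007042
∂h/∂y = [(-20)·(-1.1) − 170·(+0.3)] / -3550 = +0.008169
|∇h| = √(-0.0007042² + 0.008169²) = 0.008199

0.0082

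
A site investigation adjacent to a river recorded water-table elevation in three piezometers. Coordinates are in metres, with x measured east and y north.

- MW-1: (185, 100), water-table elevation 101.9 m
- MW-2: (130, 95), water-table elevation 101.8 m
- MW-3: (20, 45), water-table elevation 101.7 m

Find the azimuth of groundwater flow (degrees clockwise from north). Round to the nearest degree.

Three-point gradient (reference MW-1): Δ to MW-2 = (-55, -5, -0.1), Δ to MW-3 = (-165, -55, -0.2).
∂h/∂x = +0.002045, ∂h/∂y = -0.002500 (det = 2200).
Flow direction (−∇h) has components (-0.002045 E, +0.002500 N).
Azimuth = atan2(E, N) = atan2(-0.002045, +0.002500) = 320.7° ≈ 321°.

321°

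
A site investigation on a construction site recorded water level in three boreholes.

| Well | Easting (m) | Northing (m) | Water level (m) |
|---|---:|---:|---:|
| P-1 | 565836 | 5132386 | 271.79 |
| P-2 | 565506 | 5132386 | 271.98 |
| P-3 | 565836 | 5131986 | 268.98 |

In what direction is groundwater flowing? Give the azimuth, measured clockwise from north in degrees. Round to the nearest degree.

175°

∂h/∂x = (271.98 − 271.79) / (565506 − 565836) = -0.0005758
∂h/∂y = (268.98 − 271.79) / (5131986 − 5132386) = +0.007025
Flow direction (−∇h) has components (+0.0005758 E, -0.007025 N).
Azimuth = atan2(E, N) = atan2(+0.0005758, -0.007025) = 175.3° ≈ 175°.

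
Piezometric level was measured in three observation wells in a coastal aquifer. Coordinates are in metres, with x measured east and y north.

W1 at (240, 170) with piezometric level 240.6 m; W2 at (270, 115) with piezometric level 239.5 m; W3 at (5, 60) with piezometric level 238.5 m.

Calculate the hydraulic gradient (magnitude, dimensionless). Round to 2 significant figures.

0.020

Differences from W1: to W2 (Δx, Δy, Δh) = (30, -55, -1.1); to W3 = (-235, -110, -2.1).
Determinant of the coordinate differences = 30·(-110) − (-235)·(-55) = -16225.
∂h/∂x = [(-1.1)·(-110) − (-2.1)·(-55)] / -16225 = -0.0003390
∂h/∂y = [30·(-2.1) − (-235)·(-1.1)] / -16225 = +0.01982
|∇h| = √(-0.0003390² + 0.01982²) = 0.01982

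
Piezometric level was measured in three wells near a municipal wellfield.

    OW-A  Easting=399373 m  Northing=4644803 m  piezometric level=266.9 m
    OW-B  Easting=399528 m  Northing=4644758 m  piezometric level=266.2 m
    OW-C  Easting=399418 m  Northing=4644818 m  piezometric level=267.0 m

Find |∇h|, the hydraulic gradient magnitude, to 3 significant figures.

0.0109

Taking OW-A as reference: OW-B−OW-A = (155, -45, -0.7); OW-C−OW-A = (45, 15, +0.1).
Determinant of the coordinate differences = 155·15 − 45·(-45) = 4350.
∂h/∂x = [(-0.7)·15 − (+0.1)·(-45)] / 4350 = -0.001379
∂h/∂y = [155·(+0.1) − 45·(-0.7)] / 4350 = +0.01080
|∇h| = √(-0.001379² + 0.01080²) = 0.01089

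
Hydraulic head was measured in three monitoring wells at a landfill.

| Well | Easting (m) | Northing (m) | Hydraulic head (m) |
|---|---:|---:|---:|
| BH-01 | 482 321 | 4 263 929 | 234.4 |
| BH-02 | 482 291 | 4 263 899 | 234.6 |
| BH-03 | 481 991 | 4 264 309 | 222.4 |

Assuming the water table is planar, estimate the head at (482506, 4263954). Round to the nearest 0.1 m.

236.4 m

Taking BH-01 as reference: BH-02−BH-01 = (-30, -30, +0.2); BH-03−BH-01 = (-330, 380, -12.0).
Solve a·Δx + b·Δy = Δh: det = (-30)·380 − (-330)·(-30) = -21300.
∂h/∂x = [(+0.2)·380 − (-12.0)·(-30)] / -21300 = +0.01333
∂h/∂y = [(-30)·(-12.0) − (-330)·(+0.2)] / -21300 = -0.02000
h(482506, 4263954) = 234.4 + (+0.01333)·(185) + (-0.02000)·(25) = 234.4 +2.467 -0.500 = 236.367 m.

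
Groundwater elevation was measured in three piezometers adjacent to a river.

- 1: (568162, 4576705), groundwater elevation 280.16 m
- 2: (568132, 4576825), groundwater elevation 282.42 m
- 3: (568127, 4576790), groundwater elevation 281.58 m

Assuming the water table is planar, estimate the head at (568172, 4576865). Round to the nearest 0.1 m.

Taking 1 as reference: 2−1 = (-30, 120, +2.26); 3−1 = (-35, 85, +1.42).
Determinant of the coordinate differences = (-30)·85 − (-35)·120 = 1650.
∂h/∂x = [(+2.26)·85 − (+1.42)·120] / 1650 = +0.01315
∂h/∂y = [(-30)·(+1.42) − (-35)·(+2.26)] / 1650 = +0.02212
h(568172, 4576865) = 280.16 + (+0.01315)·(10) + (+0.02212)·(160) = 280.16 +0.132 +3.539 = 283.831 m.

283.8 m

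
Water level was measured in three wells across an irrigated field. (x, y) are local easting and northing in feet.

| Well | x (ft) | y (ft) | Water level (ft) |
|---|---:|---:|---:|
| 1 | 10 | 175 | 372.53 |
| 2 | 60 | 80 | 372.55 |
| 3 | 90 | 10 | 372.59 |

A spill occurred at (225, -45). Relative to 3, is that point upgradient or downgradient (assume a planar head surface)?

downgradient

Taking 1 as reference: 2−1 = (50, -95, +0.02); 3−1 = (80, -165, +0.06).
Solve a·Δx + b·Δy = Δh: det = 50·(-165) − 80·(-95) = -650.
∂h/∂x = [(+0.02)·(-165) − (+0.06)·(-95)] / -650 = -0.003692
∂h/∂y = [50·(+0.06) − 80·(+0.02)] / -650 = -0.002154
Head at (225, -45) = 372.53 + (-0.003692)·(215) + (-0.002154)·(-220) = 372.21 ft.
That is lower than the 372.59 ft at 3, so the point is downgradient.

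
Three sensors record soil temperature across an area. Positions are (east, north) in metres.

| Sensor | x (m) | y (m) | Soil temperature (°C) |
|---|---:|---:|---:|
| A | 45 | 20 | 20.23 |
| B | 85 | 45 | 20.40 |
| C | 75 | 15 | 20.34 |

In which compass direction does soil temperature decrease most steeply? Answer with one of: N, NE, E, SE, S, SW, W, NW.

W

With T = a·x + b·y + c and A as origin, the differences give:
  40·a + 25·b = +0.17
  30·a + (-5)·b = +0.11
Eliminate b (×(-5) and ×25, subtract): -950·a = -3.600 → a = ∂T/∂x = +0.003789
Back-substitute: b = ∂T/∂y = +0.0007368.
Steepest decrease is along −∇f = (-0.003789 E, -0.0007368 N) → west.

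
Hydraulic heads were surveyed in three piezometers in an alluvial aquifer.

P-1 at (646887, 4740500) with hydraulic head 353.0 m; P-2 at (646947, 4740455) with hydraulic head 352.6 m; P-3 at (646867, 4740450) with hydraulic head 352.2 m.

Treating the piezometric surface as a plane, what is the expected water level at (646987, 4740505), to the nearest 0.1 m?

With h = a·x + b·y + c and P-1 as origin, the differences give:
  60·a + (-45)·b = -0.4
  (-20)·a + (-50)·b = -0.8
Eliminate b (×(-50) and ×(-45), subtract): -3900·a = -16.00 → a = ∂h/∂x = +0.004103
Back-substitute: b = ∂h/∂y = +0.01436.
h(646987, 4740505) = 353.0 + (+0.004103)·(100) + (+0.01436)·(5) = 353.0 +0.410 +0.072 = 353.482 m.

353.5 m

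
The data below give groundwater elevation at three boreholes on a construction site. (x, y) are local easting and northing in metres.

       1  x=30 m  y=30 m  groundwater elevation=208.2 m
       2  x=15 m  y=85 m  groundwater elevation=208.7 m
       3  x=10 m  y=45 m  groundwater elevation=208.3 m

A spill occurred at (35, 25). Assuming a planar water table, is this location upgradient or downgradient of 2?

downgradient

Taking 1 as reference: 2−1 = (-15, 55, +0.5); 3−1 = (-20, 15, +0.1).
Solve a·Δx + b·Δy = Δh: det = (-15)·15 − (-20)·55 = 875.
∂h/∂x = [(+0.5)·15 − (+0.1)·55] / 875 = +0.002286
∂h/∂y = [(-15)·(+0.1) − (-20)·(+0.5)] / 875 = +0.009714
Head at (35, 25) = 208.2 + (+0.002286)·(5) + (+0.009714)·(-5) = 208.16 m.
That is lower than the 208.7 m at 2, so the point is downgradient.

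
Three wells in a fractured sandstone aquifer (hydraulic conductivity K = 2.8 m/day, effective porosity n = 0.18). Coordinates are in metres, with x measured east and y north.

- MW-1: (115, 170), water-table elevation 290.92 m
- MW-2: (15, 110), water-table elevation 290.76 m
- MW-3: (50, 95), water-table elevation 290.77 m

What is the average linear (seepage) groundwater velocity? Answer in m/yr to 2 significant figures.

8.7 m/yr

With h = a·x + b·y + c and MW-1 as origin, the differences give:
  (-100)·a + (-60)·b = -0.16
  (-65)·a + (-75)·b = -0.15
Eliminate b (×(-75) and ×(-60), subtract): 3600·a = 3.000 → a = ∂h/∂x = +0.0008333
Back-substitute: b = ∂h/∂y = +0.001278.
|∇h| = √(0.0008333² + 0.001278²) = 0.001526
Seepage velocity v = K·i/n = 2.8 × 0.001526 / 0.18 = 0.02374 m/day = 8.671 m/yr.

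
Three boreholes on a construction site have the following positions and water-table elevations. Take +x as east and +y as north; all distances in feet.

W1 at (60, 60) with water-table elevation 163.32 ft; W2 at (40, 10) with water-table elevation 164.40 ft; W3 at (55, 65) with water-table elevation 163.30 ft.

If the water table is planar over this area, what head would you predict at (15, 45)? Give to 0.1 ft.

Three-point gradient (reference W1): Δ to W2 = (-20, -50, +1.08), Δ to W3 = (-5, 5, -0.02).
∂h/∂x = -0.01257, ∂h/∂y = -0.01657 (det = -350).
h(15, 45) = 163.32 + (-0.01257)·(-45) + (-0.01657)·(-15) = 163.32 +0.566 +0.249 = 164.134 ft.

164.1 ft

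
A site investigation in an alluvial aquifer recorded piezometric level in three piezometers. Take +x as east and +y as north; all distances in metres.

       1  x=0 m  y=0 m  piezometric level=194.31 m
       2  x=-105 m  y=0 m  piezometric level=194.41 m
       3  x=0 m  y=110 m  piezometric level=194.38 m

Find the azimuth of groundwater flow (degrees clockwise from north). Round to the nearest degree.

∂h/∂x = (194.41 − 194.31) / (-105 − 0) = -0.0009524
∂h/∂y = (194.38 − 194.31) / (110 − 0) = +0.0006364
Flow direction (−∇h) has components (+0.0009524 E, -0.0006364 N).
Azimuth = atan2(E, N) = atan2(+0.0009524, -0.0006364) = 123.8° ≈ 124°.

124°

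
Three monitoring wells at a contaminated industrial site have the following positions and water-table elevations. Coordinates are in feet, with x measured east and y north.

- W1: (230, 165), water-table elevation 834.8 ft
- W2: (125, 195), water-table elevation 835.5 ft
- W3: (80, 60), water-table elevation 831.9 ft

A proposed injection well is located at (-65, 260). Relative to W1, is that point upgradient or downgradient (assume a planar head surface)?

Differences from W1: to W2 (Δx, Δy, Δh) = (-105, 30, +0.7); to W3 = (-150, -105, -2.9).
Determinant of the coordinate differences = (-105)·(-105) − (-150)·30 = 15525.
∂h/∂x = [(+0.7)·(-105) − (-2.9)·30] / 15525 = +0.0008696
∂h/∂y = [(-105)·(-2.9) − (-150)·(+0.7)] / 15525 = +0.02638
Head at (-65, 260) = 834.8 + (+0.0008696)·(-295) + (+0.02638)·(95) = 837.05 ft.
That is higher than the 834.8 ft at W1, so the point is upgradient.

upgradient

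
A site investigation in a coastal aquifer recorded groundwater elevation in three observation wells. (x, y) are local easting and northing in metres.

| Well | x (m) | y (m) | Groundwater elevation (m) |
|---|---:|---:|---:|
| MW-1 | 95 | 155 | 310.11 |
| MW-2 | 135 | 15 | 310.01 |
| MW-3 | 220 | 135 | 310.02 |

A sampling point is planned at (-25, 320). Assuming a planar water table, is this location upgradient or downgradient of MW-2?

upgradient

Differences from MW-1: to MW-2 (Δx, Δy, Δh) = (40, -140, -0.10); to MW-3 = (125, -20, -0.09).
Determinant of the coordinate differences = 40·(-20) − 125·(-140) = 16700.
∂h/∂x = [(-0.10)·(-20) − (-0.09)·(-140)] / 16700 = -0.0006347
∂h/∂y = [40·(-0.09) − 125·(-0.10)] / 16700 = +0.0005329
Head at (-25, 320) = 310.11 + (-0.0006347)·(-120) + (+0.0005329)·(165) = 310.27 m.
That is higher than the 310.01 m at MW-2, so the point is upgradient.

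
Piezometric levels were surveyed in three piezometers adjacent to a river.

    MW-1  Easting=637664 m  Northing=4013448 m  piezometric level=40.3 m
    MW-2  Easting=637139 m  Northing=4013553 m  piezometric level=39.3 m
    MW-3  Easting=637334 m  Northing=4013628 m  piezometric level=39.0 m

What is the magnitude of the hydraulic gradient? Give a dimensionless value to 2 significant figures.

0.0059

Taking MW-1 as reference: MW-2−MW-1 = (-525, 105, -1.0); MW-3−MW-1 = (-330, 180, -1.3).
Determinant of the coordinate differences = (-525)·180 − (-330)·105 = -59850.
∂h/∂x = [(-1.0)·180 − (-1.3)·105] / -59850 = +0.0007268
∂h/∂y = [(-525)·(-1.3) − (-330)·(-1.0)] / -59850 = -0.005890
|∇h| = √(0.0007268² + -0.005890²) = 0.005935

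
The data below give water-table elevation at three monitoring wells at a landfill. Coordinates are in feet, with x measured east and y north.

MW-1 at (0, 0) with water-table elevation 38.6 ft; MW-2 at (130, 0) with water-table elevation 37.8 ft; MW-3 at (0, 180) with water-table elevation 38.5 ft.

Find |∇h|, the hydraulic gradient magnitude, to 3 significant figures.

∂h/∂x = (37.8 − 38.6) / (130 − 0) = -0.006154
∂h/∂y = (38.5 − 38.6) / (180 − 0) = -0.0005556
|∇h| = √(-0.006154² + -0.0005556²) = 0.006179

0.00618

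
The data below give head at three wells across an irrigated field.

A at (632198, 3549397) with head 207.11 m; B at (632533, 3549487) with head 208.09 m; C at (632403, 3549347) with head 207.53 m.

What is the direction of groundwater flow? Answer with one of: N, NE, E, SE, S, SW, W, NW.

SW

Differences from A: to B (Δx, Δy, Δh) = (335, 90, +0.98); to C = (205, -50, +0.42).
Determinant of the coordinate differences = 335·(-50) − 205·90 = -35200.
∂h/∂x = [(+0.98)·(-50) − (+0.42)·90] / -35200 = +0.002466
∂h/∂y = [335·(+0.42) − 205·(+0.98)] / -35200 = +0.001710
Flow = −∇h = (-0.002466 east, -0.001710 north), which points southwest.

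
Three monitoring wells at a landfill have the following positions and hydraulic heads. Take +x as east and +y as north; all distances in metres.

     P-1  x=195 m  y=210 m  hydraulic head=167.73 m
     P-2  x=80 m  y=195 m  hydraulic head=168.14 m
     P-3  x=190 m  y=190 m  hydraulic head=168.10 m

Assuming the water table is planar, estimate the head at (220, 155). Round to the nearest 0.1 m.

Three-point gradient (reference P-1): Δ to P-2 = (-115, -15, +0.41), Δ to P-3 = (-5, -20, +0.37).
∂h/∂x = -0.001191, ∂h/∂y = -0.01820 (det = 2225).
h(220, 155) = 167.73 + (-0.001191)·(25) + (-0.01820)·(-55) = 167.73 -0.030 +1.001 = 168.701 m.

168.7 m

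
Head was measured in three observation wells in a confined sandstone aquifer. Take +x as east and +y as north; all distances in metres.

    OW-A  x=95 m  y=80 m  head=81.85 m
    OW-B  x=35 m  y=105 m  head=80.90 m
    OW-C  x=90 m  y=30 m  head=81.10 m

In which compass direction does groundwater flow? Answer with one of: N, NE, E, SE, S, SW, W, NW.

Taking OW-A as reference: OW-B−OW-A = (-60, 25, -0.95); OW-C−OW-A = (-5, -50, -0.75).
Determinant of the coordinate differences = (-60)·(-50) − (-5)·25 = 3125.
∂h/∂x = [(-0.95)·(-50) − (-0.75)·25] / 3125 = +0.02120
∂h/∂y = [(-60)·(-0.75) − (-5)·(-0.95)] / 3125 = +0.01288
Flow = −∇h = (-0.02120 east, -0.01288 north), which points southwest.

SW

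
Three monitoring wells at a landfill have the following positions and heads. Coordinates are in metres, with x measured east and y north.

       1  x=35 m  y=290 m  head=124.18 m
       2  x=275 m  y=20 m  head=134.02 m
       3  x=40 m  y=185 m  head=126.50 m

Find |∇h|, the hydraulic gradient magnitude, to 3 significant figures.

0.0273

Three-point gradient (reference 1): Δ to 2 = (240, -270, +9.84), Δ to 3 = (5, -105, +2.32).
∂h/∂x = +0.01706, ∂h/∂y = -0.02128 (det = -23850).
|∇h| = √(0.01706² + -0.02128²) = 0.02727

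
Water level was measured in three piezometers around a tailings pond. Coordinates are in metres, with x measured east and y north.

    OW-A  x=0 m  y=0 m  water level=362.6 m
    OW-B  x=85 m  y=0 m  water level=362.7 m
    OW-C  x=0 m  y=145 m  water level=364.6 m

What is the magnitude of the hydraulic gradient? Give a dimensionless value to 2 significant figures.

0.014

∂h/∂x = (362.7 − 362.6) / (85 − 0) = +0.001176
∂h/∂y = (364.6 − 362.6) / (145 − 0) = +0.01379
|∇h| = √(0.001176² + 0.01379²) = 0.01384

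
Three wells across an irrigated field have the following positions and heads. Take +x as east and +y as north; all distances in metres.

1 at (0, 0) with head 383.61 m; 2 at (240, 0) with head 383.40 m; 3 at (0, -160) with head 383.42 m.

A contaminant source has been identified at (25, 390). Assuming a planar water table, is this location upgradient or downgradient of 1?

∂h/∂x = (383.40 − 383.61) / (240 − 0) = -0.0008750
∂h/∂y = (383.42 − 383.61) / (-160 − 0) = +0.001187
Head at (25, 390) = 383.61 + (-0.0008750)·(25) + (+0.001187)·(390) = 384.05 m.
That is higher than the 383.61 m at 1, so the point is upgradient.

upgradient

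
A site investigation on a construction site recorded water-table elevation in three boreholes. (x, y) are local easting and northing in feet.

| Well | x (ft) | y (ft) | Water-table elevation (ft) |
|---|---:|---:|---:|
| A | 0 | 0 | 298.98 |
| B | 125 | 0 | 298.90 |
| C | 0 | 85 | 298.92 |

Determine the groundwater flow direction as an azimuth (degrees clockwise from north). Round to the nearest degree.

042°

∂h/∂x = (298.90 − 298.98) / (125 − 0) = -0.0006400
∂h/∂y = (298.92 − 298.98) / (85 − 0) = -0.0007059
Flow direction (−∇h) has components (+0.0006400 E, +0.0007059 N).
Azimuth = atan2(E, N) = atan2(+0.0006400, +0.0007059) = 42.2° ≈ 042°.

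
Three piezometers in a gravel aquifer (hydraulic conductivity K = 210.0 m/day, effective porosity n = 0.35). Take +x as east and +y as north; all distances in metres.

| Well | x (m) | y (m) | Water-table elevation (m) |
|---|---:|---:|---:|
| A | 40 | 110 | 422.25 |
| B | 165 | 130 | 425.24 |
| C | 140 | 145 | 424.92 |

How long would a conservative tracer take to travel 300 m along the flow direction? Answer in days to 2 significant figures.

19 days

With h = a·x + b·y + c and A as origin, the differences give:
  125·a + 20·b = +2.99
  100·a + 35·b = +2.67
Eliminate b (×35 and ×20, subtract): 2375·a = 51.250 → a = ∂h/∂x = +0.02158
Back-substitute: b = ∂h/∂y = +0.01463.
|∇h| = √(0.02158² + 0.01463²) = 0.02607
Seepage velocity v = K·i/n = 210.0 × 0.02607 / 0.35 = 15.64 m/day.
t = 300 / 15.64 = 19.18 days.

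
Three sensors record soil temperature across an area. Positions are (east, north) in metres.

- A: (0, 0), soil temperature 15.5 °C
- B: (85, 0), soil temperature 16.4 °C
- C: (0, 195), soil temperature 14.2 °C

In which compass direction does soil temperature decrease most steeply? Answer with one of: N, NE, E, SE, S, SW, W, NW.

∂T/∂x = (16.4 − 15.5) / (85 − 0) = +0.01059
∂T/∂y = (14.2 − 15.5) / (195 − 0) = -0.006667
Steepest decrease is along −∇f = (-0.01059 E, +0.006667 N) → northwest.

NW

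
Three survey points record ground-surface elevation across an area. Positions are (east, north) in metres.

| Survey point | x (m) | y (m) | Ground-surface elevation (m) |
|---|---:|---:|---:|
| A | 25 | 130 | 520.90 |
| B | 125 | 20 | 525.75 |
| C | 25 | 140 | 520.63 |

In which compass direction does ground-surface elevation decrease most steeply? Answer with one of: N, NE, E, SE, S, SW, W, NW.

Three-point gradient (reference A): Δ to B = (100, -110, +4.85), Δ to C = (0, 10, -0.27).
∂z/∂x = +0.01880, ∂z/∂y = -0.02700 (det = 1000).
Steepest decrease is along −∇f = (-0.01880 E, +0.02700 N) → northwest.

NW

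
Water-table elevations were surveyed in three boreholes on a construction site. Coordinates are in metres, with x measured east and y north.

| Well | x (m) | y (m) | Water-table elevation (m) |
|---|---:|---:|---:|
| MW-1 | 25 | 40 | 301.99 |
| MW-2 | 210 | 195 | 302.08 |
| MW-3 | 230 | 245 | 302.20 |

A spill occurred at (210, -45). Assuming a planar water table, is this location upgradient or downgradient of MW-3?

downgradient

With h = a·x + b·y + c and MW-1 as origin, the differences give:
  185·a + 155·b = +0.09
  205·a + 205·b = +0.21
Eliminate b (×205 and ×155, subtract): 6150·a = -14.100 → a = ∂h/∂x = -0.002293
Back-substitute: b = ∂h/∂y = +0.003317.
Head at (210, -45) = 301.99 + (-0.002293)·(185) + (+0.003317)·(-85) = 301.28 m.
That is lower than the 302.20 m at MW-3, so the point is downgradient.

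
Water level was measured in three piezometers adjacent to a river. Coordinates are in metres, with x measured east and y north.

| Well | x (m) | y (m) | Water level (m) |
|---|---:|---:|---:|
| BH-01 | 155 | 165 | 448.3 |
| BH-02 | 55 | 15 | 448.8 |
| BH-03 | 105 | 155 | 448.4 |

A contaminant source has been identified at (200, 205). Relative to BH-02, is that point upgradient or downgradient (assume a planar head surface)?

Taking BH-01 as reference: BH-02−BH-01 = (-100, -150, +0.5); BH-03−BH-01 = (-50, -10, +0.1).
Determinant of the coordinate differences = (-100)·(-10) − (-50)·(-150) = -6500.
∂h/∂x = [(+0.5)·(-10) − (+0.1)·(-150)] / -6500 = -0.001538
∂h/∂y = [(-100)·(+0.1) − (-50)·(+0.5)] / -6500 = -0.002308
Head at (200, 205) = 448.3 + (-0.001538)·(45) + (-0.002308)·(40) = 448.14 m.
That is lower than the 448.8 m at BH-02, so the point is downgradient.

downgradient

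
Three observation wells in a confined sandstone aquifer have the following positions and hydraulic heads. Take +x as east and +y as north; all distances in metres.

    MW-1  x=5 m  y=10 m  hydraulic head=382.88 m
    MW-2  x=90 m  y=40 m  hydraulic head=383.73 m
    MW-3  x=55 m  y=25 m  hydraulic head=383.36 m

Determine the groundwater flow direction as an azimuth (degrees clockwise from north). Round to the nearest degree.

224°

Three-point gradient (reference MW-1): Δ to MW-2 = (85, 30, +0.85), Δ to MW-3 = (50, 15, +0.48).
∂h/∂x = +0.007333, ∂h/∂y = +0.007556 (det = -225).
Flow direction (−∇h) has components (-0.007333 E, -0.007556 N).
Azimuth = atan2(E, N) = atan2(-0.007333, -0.007556) = 224.1° ≈ 224°.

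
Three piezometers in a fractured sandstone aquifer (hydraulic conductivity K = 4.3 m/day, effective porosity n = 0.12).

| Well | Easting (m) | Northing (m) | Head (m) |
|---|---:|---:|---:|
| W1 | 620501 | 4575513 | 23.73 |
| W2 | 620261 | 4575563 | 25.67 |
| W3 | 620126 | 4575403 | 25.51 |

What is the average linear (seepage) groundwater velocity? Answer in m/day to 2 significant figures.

Differences from W1: to W2 (Δx, Δy, Δh) = (-240, 50, +1.94); to W3 = (-375, -110, +1.78).
Solve a·Δx + b·Δy = Δh: det = (-240)·(-110) − (-375)·50 = 45150.
∂h/∂x = [(+1.94)·(-110) − (+1.78)·50] / 45150 = -0.006698
∂h/∂y = [(-240)·(+1.78) − (-375)·(+1.94)] / 45150 = +0.006651
|∇h| = √(-0.006698² + 0.006651²) = 0.009439
Seepage velocity v = K·i/n = 4.3 × 0.009439 / 0.12 = 0.3382 m/day.

0.34 m/day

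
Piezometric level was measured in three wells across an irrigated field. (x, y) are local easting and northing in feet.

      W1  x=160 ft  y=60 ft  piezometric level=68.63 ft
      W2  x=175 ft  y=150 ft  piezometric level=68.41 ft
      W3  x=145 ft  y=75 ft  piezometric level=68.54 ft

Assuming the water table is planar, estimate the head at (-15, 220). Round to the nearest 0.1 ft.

Taking W1 as reference: W2−W1 = (15, 90, -0.22); W3−W1 = (-15, 15, -0.09).
Determinant of the coordinate differences = 15·15 − (-15)·90 = 1575.
∂h/∂x = [(-0.22)·15 − (-0.09)·90] / 1575 = +0.003048
∂h/∂y = [15·(-0.09) − (-15)·(-0.22)] / 1575 = -0.002952
h(-15, 220) = 68.63 + (+0.003048)·(-175) + (-0.002952)·(160) = 68.63 -0.533 -0.472 = 67.624 ft.

67.6 ft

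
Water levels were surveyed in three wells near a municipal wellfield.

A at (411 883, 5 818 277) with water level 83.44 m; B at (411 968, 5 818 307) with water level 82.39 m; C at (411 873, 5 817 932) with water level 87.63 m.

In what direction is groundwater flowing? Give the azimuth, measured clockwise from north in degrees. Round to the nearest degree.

With h = a·x + b·y + c and A as origin, the differences give:
  85·a + 30·b = -1.05
  (-10)·a + (-345)·b = +4.19
Eliminate b (×(-345) and ×30, subtract): -29025·a = 236.550 → a = ∂h/∂x = -0.008150
Back-substitute: b = ∂h/∂y = -0.01191.
Flow direction (−∇h) has components (+0.008150 E, +0.01191 N).
Azimuth = atan2(E, N) = atan2(+0.008150, +0.01191) = 34.4° ≈ 034°.

034°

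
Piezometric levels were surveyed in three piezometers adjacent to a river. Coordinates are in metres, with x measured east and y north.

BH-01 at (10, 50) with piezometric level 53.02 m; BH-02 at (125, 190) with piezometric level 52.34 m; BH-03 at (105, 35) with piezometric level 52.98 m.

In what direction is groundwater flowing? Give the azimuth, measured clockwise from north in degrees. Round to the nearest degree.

Three-point gradient (reference BH-01): Δ to BH-02 = (115, 140, -0.68), Δ to BH-03 = (95, -15, -0.04).
∂h/∂x = -0.001052, ∂h/∂y = -0.003993 (det = -15025).
Flow direction (−∇h) has components (+0.001052 E, +0.003993 N).
Azimuth = atan2(E, N) = atan2(+0.001052, +0.003993) = 14.8° ≈ 015°.

015°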